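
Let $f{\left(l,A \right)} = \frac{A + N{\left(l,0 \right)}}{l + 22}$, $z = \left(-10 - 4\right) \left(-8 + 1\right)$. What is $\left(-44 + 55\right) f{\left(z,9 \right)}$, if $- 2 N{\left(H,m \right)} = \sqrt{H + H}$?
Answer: $\frac{11}{60} \approx 0.18333$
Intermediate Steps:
$N{\left(H,m \right)} = - \frac{\sqrt{2} \sqrt{H}}{2}$ ($N{\left(H,m \right)} = - \frac{\sqrt{H + H}}{2} = - \frac{\sqrt{2 H}}{2} = - \frac{\sqrt{2} \sqrt{H}}{2}$)
$z = 98$ ($z = \left(-14\right) \left(-7\right) = 98$)
$f{\left(l,A \right)} = \frac{A - \frac{\sqrt{2} \sqrt{l}}{2}}{22 + l}$ ($f{\left(l,A \right)} = \frac{A - \frac{\sqrt{2} \sqrt{l}}{2}}{l + 22} = \frac{A - \frac{\sqrt{2} \sqrt{l}}{2}}{22 + l}$)
$\left(-44 + 55\right) f{\left(z,9 \right)} = \left(-44 + 55\right) \frac{9 - \frac{\sqrt{2} \sqrt{98}}{2}}{22 + 98} = 11 \frac{9 - \frac{\sqrt{2} \cdot 7 \sqrt{2}}{2}}{120} = 11 \frac{9 - 7}{120} = 11 \cdot \frac{1}{120} \cdot 2 = 11 \cdot \frac{1}{60} = \frac{11}{60}$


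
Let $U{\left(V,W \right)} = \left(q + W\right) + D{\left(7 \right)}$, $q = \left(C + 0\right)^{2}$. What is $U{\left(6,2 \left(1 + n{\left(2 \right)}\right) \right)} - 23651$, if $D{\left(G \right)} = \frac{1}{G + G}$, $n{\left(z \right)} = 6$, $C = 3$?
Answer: $- \frac{330791}{14} \approx -23628.0$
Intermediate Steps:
$D{\left(G \right)} = \frac{1}{2 G}$
$q = 9$ ($q = \left(3 + 0\right)^{2} = 3^{2} = 9$)
$U{\left(V,W \right)} = \frac{127}{14} + W$ ($U{\left(V,W \right)} = \left(9 + W\right) + \frac{1}{2 \cdot 7} = \left(9 + W\right) + \frac{1}{2} \cdot \frac{1}{7} = \left(9 + W\right) + \frac{1}{14} = \frac{127}{14} + W$)
$U{\left(6,2 \left(1 + n{\left(2 \right)}\right) \right)} - 23651 = \left(\frac{127}{14} + 2 \left(1 + 6\right)\right) - 23651 = \left(\frac{127}{14} + 2 \cdot 7\right) - 23651 = \left(\frac{127}{14} + 14\right) - 23651 = \frac{323}{14} - 23651 = - \frac{330791}{14}$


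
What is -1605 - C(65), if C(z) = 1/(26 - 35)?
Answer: -14444/9 ≈ -1604.9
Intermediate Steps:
C(z) = -1/9 (C(z) = 1/(-9) = -1/9)
-1605 - C(65) = -1605 - 1*(-1/9) = -1605 + 1/9 = -14444/9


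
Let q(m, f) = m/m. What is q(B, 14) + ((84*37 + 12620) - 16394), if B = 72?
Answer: -665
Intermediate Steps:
q(m, f) = 1
q(B, 14) + ((84*37 + 12620) - 16394) = 1 + ((84*37 + 12620) - 16394) = 1 + ((3108 + 12620) - 16394) = 1 + (15728 - 16394) = 1 - 666 = -665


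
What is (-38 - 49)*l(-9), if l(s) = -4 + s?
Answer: 1131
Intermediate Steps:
(-38 - 49)*l(-9) = (-38 - 49)*(-4 - 9) = -87*(-13) = 1131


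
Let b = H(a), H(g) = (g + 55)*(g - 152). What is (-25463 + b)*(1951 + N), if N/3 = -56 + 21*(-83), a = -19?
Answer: 108959074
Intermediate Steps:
N = -5397 (N = 3*(-56 + 21*(-83)) = 3*(-56 - 1743) = 3*(-1799) = -5397)
H(g) = (-152 + g)*(55 + g) (H(g) = (55 + g)*(-152 + g) = (-152 + g)*(55 + g))
b = -6156 (b = -8360 + (-19)**2 - 97*(-19) = -8360 + 361 + 1843 = -6156)
(-25463 + b)*(1951 + N) = (-25463 - 6156)*(1951 - 5397) = -31619*(-3446) = 108959074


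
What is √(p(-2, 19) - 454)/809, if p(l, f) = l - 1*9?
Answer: I*√465/809 ≈ 0.026655*I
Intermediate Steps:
p(l, f) = -9 + l (p(l, f) = l - 9 = -9 + l)
√(p(-2, 19) - 454)/809 = √((-9 - 2) - 454)/809 = √(-11 - 454)*(1/809) = √(-465)*(1/809) = (I*√465)*(1/809) = I*√465/809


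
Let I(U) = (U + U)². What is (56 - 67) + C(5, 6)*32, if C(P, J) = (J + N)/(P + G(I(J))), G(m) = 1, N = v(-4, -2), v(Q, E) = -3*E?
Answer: 53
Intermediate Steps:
N = 6 (N = -3*(-2) = 6)
I(U) = 4*U² (I(U) = (2*U)² = 4*U²)
C(P, J) = (6 + J)/(1 + P) (C(P, J) = (J + 6)/(P + 1) = (6 + J)/(1 + P))
(56 - 67) + C(5, 6)*32 = (56 - 67) + ((6 + 6)/(1 + 5))*32 = -11 + (12/6)*32 = -11 + ((⅙)*12)*32 = -11 + 2*32 = -11 + 64 = 53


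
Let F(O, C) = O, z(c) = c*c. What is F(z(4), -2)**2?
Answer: 256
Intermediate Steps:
z(c) = c**2
F(z(4), -2)**2 = (4**2)**2 = 16**2 = 256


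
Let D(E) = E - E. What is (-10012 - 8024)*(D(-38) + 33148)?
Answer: -597857328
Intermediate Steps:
D(E) = 0
(-10012 - 8024)*(D(-38) + 33148) = (-10012 - 8024)*(0 + 33148) = -18036*33148 = -597857328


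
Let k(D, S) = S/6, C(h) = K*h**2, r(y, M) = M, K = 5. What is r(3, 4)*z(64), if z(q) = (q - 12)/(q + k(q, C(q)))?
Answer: 39/652 ≈ 0.059816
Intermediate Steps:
C(h) = 5*h**2
k(D, S) = S/6 (k(D, S) = S*(1/6) = S/6)
z(q) = (-12 + q)/(q + 5*q**2/6) (z(q) = (q - 12)/(q + (5*q**2)/6) = (-12 + q)/(q + 5*q**2/6))
r(3, 4)*z(64) = 4*(6*(-12 + 64)/(64*(6 + 5*64))) = 4*(6*(1/64)*52/(6 + 320)) = 4*(6*(1/64)*52/326) = 4*(6*(1/64)*(1/326)*52) = 4*(39/2608) = 39/652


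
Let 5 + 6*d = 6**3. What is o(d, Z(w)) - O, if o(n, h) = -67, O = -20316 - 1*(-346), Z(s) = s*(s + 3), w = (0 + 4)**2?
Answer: 19903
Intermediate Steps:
w = 16 (w = 4**2 = 16)
d = 211/6 (d = -5/6 + (1/6)*6**3 = -5/6 + (1/6)*216 = -5/6 + 36 = 211/6 ≈ 35.167)
Z(s) = s*(3 + s)
O = -19970 (O = -20316 + 346 = -19970)
o(d, Z(w)) - O = -67 - 1*(-19970) = -67 + 19970 = 19903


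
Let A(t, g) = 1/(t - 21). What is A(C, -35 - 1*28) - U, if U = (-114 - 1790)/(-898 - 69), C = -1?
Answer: -42855/21274 ≈ -2.0144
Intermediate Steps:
A(t, g) = 1/(-21 + t)
U = 1904/967 (U = -1904/(-967) = -1904*(-1/967) = 1904/967 ≈ 1.9690)
A(C, -35 - 1*28) - U = 1/(-21 - 1) - 1*1904/967 = 1/(-22) - 1904/967 = -1/22 - 1904/967 = -42855/21274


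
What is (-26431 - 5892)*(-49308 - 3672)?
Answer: 1712472540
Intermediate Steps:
(-26431 - 5892)*(-49308 - 3672) = -32323*(-52980) = 1712472540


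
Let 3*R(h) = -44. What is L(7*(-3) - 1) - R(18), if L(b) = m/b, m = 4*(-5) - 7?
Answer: 1049/66 ≈ 15.894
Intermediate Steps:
m = -27 (m = -20 - 7 = -27)
L(b) = -27/b
R(h) = -44/3 (R(h) = (1/3)*(-44) = -44/3)
L(7*(-3) - 1) - R(18) = -27/(7*(-3) - 1) - 1*(-44/3) = -27/(-21 - 1) + 44/3 = -27/(-22) + 44/3 = -27*(-1/22) + 44/3 = 27/22 + 44/3 = 1049/66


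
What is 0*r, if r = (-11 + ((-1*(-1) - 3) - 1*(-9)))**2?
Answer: 0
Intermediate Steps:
r = 16 (r = (-11 + ((1 - 3) + 9))**2 = (-11 + (-2 + 9))**2 = (-11 + 7)**2 = (-4)**2 = 16)
0*r = 0*16 = 0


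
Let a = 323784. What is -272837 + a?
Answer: 50947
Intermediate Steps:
-272837 + a = -272837 + 323784 = 50947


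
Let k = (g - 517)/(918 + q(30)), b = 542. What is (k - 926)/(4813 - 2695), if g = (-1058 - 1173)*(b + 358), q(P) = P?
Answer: -36535/25416 ≈ -1.4375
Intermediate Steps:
g = -2007900 (g = (-1058 - 1173)*(542 + 358) = -2231*900 = -2007900)
k = -25423/12 (k = (-2007900 - 517)/(918 + 30) = -2008417/948 = -2008417*1/948 = -25423/12 ≈ -2118.6)
(k - 926)/(4813 - 2695) = (-25423/12 - 926)/(4813 - 2695) = -36535/12/2118 = -36535/12*1/2118 = -36535/25416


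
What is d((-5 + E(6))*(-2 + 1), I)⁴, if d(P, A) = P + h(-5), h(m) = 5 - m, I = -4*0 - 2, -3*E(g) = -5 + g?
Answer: 4477456/81 ≈ 55277.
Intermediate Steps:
E(g) = 5/3 - g/3 (E(g) = -(-5 + g)/3 = 5/3 - g/3)
I = -2 (I = 0 - 2 = -2)
d(P, A) = 10 + P (d(P, A) = P + (5 - 1*(-5)) = P + (5 + 5) = P + 10 = 10 + P)
d((-5 + E(6))*(-2 + 1), I)⁴ = (10 + (-5 + (5/3 - ⅓*6))*(-2 + 1))⁴ = (10 + (-5 + (5/3 - 2))*(-1))⁴ = (10 + (-5 - ⅓)*(-1))⁴ = (10 - 16/3*(-1))⁴ = (10 + 16/3)⁴ = (46/3)⁴ = 4477456/81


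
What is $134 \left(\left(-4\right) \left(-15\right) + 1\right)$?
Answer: $8174$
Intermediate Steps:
$134 \left(\left(-4\right) \left(-15\right) + 1\right) = 134 \left(60 + 1\right) = 134 \cdot 61 = 8174$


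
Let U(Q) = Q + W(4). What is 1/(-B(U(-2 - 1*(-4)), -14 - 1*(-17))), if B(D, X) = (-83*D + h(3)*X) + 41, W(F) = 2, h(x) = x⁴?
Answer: 1/48 ≈ 0.020833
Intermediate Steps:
U(Q) = 2 + Q (U(Q) = Q + 2 = 2 + Q)
B(D, X) = 41 - 83*D + 81*X (B(D, X) = (-83*D + 3⁴*X) + 41 = (-83*D + 81*X) + 41 = 41 - 83*D + 81*X)
1/(-B(U(-2 - 1*(-4)), -14 - 1*(-17))) = 1/(-(41 - 83*(2 + (-2 - 1*(-4))) + 81*(-14 - 1*(-17)))) = 1/(-(41 - 83*(2 + (-2 + 4)) + 81*(-14 + 17))) = 1/(-(41 - 83*(2 + 2) + 81*3)) = 1/(-(41 - 83*4 + 243)) = 1/(-(41 - 332 + 243)) = 1/(-1*(-48)) = 1/48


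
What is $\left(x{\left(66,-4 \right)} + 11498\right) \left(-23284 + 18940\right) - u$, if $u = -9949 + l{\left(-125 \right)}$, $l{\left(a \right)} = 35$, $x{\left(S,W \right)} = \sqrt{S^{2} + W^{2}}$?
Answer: $-49937398 - 8688 \sqrt{1093} \approx -5.0225 \cdot 10^{7}$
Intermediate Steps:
$u = -9914$ ($u = -9949 + 35 = -9914$)
$\left(x{\left(66,-4 \right)} + 11498\right) \left(-23284 + 18940\right) - u = \left(\sqrt{66^{2} + \left(-4\right)^{2}} + 11498\right) \left(-23284 + 18940\right) - -9914 = \left(\sqrt{4356 + 16} + 11498\right) \left(-4344\right) + 9914 = \left(\sqrt{4372} + 11498\right) \left(-4344\right) + 9914 = \left(2 \sqrt{1093} + 11498\right) \left(-4344\right) + 9914 = \left(11498 + 2 \sqrt{1093}\right) \left(-4344\right) + 9914 = \left(-49947312 - 8688 \sqrt{1093}\right) + 9914 = -49937398 - 8688 \sqrt{1093}$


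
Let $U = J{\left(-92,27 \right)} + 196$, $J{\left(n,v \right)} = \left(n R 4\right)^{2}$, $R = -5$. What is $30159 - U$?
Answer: $-3355637$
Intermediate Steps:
$J{\left(n,v \right)} = 400 n^{2}$ ($J{\left(n,v \right)} = \left(n \left(-5\right) 4\right)^{2} = \left(- 5 n 4\right)^{2} = \left(- 20 n\right)^{2} = 400 n^{2}$)
$U = 3385796$ ($U = 400 \left(-92\right)^{2} + 196 = 400 \cdot 8464 + 196 = 3385600 + 196 = 3385796$)
$30159 - U = 30159 - 3385796 = -3355637$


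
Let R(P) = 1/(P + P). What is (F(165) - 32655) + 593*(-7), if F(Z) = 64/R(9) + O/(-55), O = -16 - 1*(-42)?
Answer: -1960996/55 ≈ -35655.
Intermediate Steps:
R(P) = 1/(2*P)
O = 26 (O = -16 + 42 = 26)
F(Z) = 63334/55 (F(Z) = 64/(((½)/9)) + 26/(-55) = 64/(((½)*(⅑))) + 26*(-1/55) = 64/(1/18) - 26/55 = 64*18 - 26/55 = 1152 - 26/55 = 63334/55)
(F(165) - 32655) + 593*(-7) = (63334/55 - 32655) + 593*(-7) = -1732691/55 - 4151 = -1960996/55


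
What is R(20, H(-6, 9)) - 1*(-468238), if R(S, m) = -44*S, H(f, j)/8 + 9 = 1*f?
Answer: 467358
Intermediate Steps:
H(f, j) = -72 + 8*f (H(f, j) = -72 + 8*(1*f) = -72 + 8*f)
R(20, H(-6, 9)) - 1*(-468238) = -44*20 - 1*(-468238) = -880 + 468238 = 467358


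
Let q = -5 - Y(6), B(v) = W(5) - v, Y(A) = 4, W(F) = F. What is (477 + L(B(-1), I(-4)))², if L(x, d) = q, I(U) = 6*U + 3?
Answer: 219024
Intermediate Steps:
I(U) = 3 + 6*U
B(v) = 5 - v
q = -9 (q = -5 - 1*4 = -5 - 4 = -9)
L(x, d) = -9
(477 + L(B(-1), I(-4)))² = (477 - 9)² = 468² = 219024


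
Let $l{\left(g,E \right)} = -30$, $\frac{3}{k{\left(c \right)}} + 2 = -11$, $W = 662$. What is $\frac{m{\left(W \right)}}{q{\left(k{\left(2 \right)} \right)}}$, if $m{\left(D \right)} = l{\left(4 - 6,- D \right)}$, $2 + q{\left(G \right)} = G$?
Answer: $\frac{390}{29} \approx 13.448$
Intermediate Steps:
$k{\left(c \right)} = - \frac{3}{13}$ ($k{\left(c \right)} = \frac{3}{-2 - 11} = \frac{3}{-13} = 3 \left(- \frac{1}{13}\right) = - \frac{3}{13}$)
$q{\left(G \right)} = -2 + G$
$m{\left(D \right)} = -30$
$\frac{m{\left(W \right)}}{q{\left(k{\left(2 \right)} \right)}} = - \frac{30}{-2 - \frac{3}{13}} = - \frac{30}{- \frac{29}{13}} = \left(-30\right) \left(- \frac{13}{29}\right) = \frac{390}{29}$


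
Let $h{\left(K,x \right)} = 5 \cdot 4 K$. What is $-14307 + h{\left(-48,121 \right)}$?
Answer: $-15267$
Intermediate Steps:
$h{\left(K,x \right)} = 20 K$
$-14307 + h{\left(-48,121 \right)} = -14307 + 20 \left(-48\right) = -14307 - 960 = -15267$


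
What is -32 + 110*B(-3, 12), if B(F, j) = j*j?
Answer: 15808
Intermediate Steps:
B(F, j) = j²
-32 + 110*B(-3, 12) = -32 + 110*12² = -32 + 110*144 = -32 + 15840 = 15808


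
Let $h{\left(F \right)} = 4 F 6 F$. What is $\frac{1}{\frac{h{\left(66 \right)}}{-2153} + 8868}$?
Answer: $\frac{2153}{18988260} \approx 0.00011339$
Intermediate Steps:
$h{\left(F \right)} = 24 F^{2}$
$\frac{1}{\frac{h{\left(66 \right)}}{-2153} + 8868} = \frac{1}{\frac{24 \cdot 66^{2}}{-2153} + 8868} = \frac{1}{24 \cdot 4356 \left(- \frac{1}{2153}\right) + 8868} = \frac{1}{104544 \left(- \frac{1}{2153}\right) + 8868} = \frac{1}{- \frac{104544}{2153} + 8868} = \frac{1}{\frac{18988260}{2153}} = \frac{2153}{18988260}$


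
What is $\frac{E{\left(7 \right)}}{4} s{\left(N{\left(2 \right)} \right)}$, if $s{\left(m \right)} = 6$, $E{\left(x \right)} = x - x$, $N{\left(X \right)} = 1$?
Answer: $0$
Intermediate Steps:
$E{\left(x \right)} = 0$
$\frac{E{\left(7 \right)}}{4} s{\left(N{\left(2 \right)} \right)} = \frac{0}{4} \cdot 6 = 0 \cdot \frac{1}{4} \cdot 6 = 0 \cdot 6 = 0$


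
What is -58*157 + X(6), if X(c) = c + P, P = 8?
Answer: -9092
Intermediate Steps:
X(c) = 8 + c (X(c) = c + 8 = 8 + c)
-58*157 + X(6) = -58*157 + (8 + 6) = -9106 + 14 = -9092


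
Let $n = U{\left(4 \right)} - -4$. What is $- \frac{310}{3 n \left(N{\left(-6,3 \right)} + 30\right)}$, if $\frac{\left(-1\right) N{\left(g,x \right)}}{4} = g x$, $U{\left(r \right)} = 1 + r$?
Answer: $- \frac{155}{1377} \approx -0.11256$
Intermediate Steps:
$N{\left(g,x \right)} = - 4 g x$
$n = 9$ ($n = \left(1 + 4\right) - -4 = 5 + 4 = 9$)
$- \frac{310}{3 n \left(N{\left(-6,3 \right)} + 30\right)} = - \frac{310}{3 \cdot 9 \left(\left(-4\right) \left(-6\right) 3 + 30\right)} = - \frac{310}{27 \left(72 + 30\right)} = - \frac{310}{27 \cdot 102} = - \frac{310}{2754} = \left(-310\right) \frac{1}{2754} = - \frac{155}{1377}$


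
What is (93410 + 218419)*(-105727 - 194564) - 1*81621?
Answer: -93639523860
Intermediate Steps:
(93410 + 218419)*(-105727 - 194564) - 1*81621 = 311829*(-300291) - 81621 = -93639442239 - 81621 = -93639523860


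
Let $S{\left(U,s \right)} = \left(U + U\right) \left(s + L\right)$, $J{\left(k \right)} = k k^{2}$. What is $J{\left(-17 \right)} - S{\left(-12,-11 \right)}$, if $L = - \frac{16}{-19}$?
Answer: $- \frac{97979}{19} \approx -5156.8$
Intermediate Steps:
$J{\left(k \right)} = k^{3}$
$L = \frac{16}{19}$ ($L = \left(-16\right) \left(- \frac{1}{19}\right) = \frac{16}{19} \approx 0.8421$)
$S{\left(U,s \right)} = 2 U \left(\frac{16}{19} + s\right)$ ($S{\left(U,s \right)} = \left(U + U\right) \left(s + \frac{16}{19}\right) = 2 U \left(\frac{16}{19} + s\right)$)
$J{\left(-17 \right)} - S{\left(-12,-11 \right)} = \left(-17\right)^{3} - \frac{2}{19} \left(-12\right) \left(16 + 19 \left(-11\right)\right) = -4913 - \frac{2}{19} \left(-12\right) \left(16 - 209\right) = -4913 - \frac{2}{19} \left(-12\right) \left(-193\right) = -4913 - \frac{4632}{19} = - \frac{97979}{19}$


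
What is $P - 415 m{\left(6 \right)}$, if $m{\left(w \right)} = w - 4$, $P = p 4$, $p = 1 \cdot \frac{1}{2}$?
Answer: $-828$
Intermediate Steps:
$p = \frac{1}{2}$ ($p = 1 \cdot \frac{1}{2} = \frac{1}{2} \approx 0.5$)
$P = 2$ ($P = \frac{1}{2} \cdot 4 = 2$)
$m{\left(w \right)} = -4 + w$ ($m{\left(w \right)} = w - 4 = -4 + w$)
$P - 415 m{\left(6 \right)} = 2 - 415 \left(-4 + 6\right) = 2 - 830 = -828$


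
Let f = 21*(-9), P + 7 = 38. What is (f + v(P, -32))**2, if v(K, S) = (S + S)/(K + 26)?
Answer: 117440569/3249 ≈ 36147.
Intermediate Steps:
P = 31 (P = -7 + 38 = 31)
f = -189
v(K, S) = 2*S/(26 + K) (v(K, S) = (2*S)/(26 + K) = 2*S/(26 + K))
(f + v(P, -32))**2 = (-189 + 2*(-32)/(26 + 31))**2 = (-189 + 2*(-32)/57)**2 = (-189 + 2*(-32)*(1/57))**2 = (-189 - 64/57)**2 = (-10837/57)**2 = 117440569/3249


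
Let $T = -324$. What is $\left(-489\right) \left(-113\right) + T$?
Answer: $54933$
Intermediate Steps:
$\left(-489\right) \left(-113\right) + T = \left(-489\right) \left(-113\right) - 324 = 55257 - 324 = 54933$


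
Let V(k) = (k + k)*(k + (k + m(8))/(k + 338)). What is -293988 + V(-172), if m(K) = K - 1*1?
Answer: -19461680/83 ≈ -2.3448e+5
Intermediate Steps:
m(K) = -1 + K (m(K) = K - 1 = -1 + K)
V(k) = 2*k*(k + (7 + k)/(338 + k)) (V(k) = (k + k)*(k + (k + (-1 + 8))/(k + 338)) = (2*k)*(k + (k + 7)/(338 + k)) = (2*k)*(k + (7 + k)/(338 + k)) = 2*k*(k + (7 + k)/(338 + k)))
-293988 + V(-172) = -293988 + 2*(-172)*(7 + (-172)² + 339*(-172))/(338 - 172) = -293988 + 2*(-172)*(7 + 29584 - 58308)/166 = -293988 + 2*(-172)*(1/166)*(-28717) = -293988 + 4939324/83 = -19461680/83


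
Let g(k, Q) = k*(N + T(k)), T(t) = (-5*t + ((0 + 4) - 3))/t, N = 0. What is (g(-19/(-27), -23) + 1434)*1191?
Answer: 15344050/9 ≈ 1.7049e+6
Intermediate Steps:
T(t) = (1 - 5*t)/t (T(t) = (-5*t + (4 - 3))/t = (-5*t + 1)/t = (1 - 5*t)/t)
g(k, Q) = k*(-5 + 1/k) (g(k, Q) = k*(0 + (-5 + 1/k)) = k*(-5 + 1/k))
(g(-19/(-27), -23) + 1434)*1191 = ((1 - (-95)/(-27)) + 1434)*1191 = ((1 - (-95)*(-1)/27) + 1434)*1191 = ((1 - 5*19/27) + 1434)*1191 = ((1 - 95/27) + 1434)*1191 = (-68/27 + 1434)*1191 = (38650/27)*1191 = 15344050/9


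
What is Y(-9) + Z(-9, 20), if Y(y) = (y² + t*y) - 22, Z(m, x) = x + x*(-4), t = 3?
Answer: -28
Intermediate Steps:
Z(m, x) = -3*x (Z(m, x) = x - 4*x = -3*x)
Y(y) = -22 + y² + 3*y (Y(y) = (y² + 3*y) - 22 = -22 + y² + 3*y)
Y(-9) + Z(-9, 20) = (-22 + (-9)² + 3*(-9)) - 3*20 = (-22 + 81 - 27) - 60 = 32 - 60 = -28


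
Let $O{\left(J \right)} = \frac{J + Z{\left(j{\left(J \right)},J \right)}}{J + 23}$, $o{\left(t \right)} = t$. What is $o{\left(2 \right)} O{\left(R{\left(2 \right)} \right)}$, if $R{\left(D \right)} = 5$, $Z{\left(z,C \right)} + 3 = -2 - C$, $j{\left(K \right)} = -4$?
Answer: $- \frac{5}{14} \approx -0.35714$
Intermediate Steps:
$Z{\left(z,C \right)} = -5 - C$ ($Z{\left(z,C \right)} = -3 - \left(2 + C\right) = -5 - C$)
$O{\left(J \right)} = - \frac{5}{23 + J}$ ($O{\left(J \right)} = \frac{J - \left(5 + J\right)}{J + 23} = - \frac{5}{23 + J}$)
$o{\left(2 \right)} O{\left(R{\left(2 \right)} \right)} = 2 \left(- \frac{5}{23 + 5}\right) = 2 \left(- \frac{5}{28}\right) = - \frac{5}{14}$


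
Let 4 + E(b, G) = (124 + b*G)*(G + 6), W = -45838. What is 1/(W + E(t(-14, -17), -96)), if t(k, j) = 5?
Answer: -1/13802 ≈ -7.2453e-5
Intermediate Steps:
E(b, G) = -4 + (6 + G)*(124 + G*b) (E(b, G) = -4 + (124 + b*G)*(G + 6) = -4 + (124 + G*b)*(6 + G) = -4 + (6 + G)*(124 + G*b))
1/(W + E(t(-14, -17), -96)) = 1/(-45838 + (740 + 124*(-96) + 5*(-96)² + 6*(-96)*5)) = 1/(-45838 + (740 - 11904 + 5*9216 - 2880)) = 1/(-45838 + (740 - 11904 + 46080 - 2880)) = 1/(-45838 + 32036) = 1/(-13802) = -1/13802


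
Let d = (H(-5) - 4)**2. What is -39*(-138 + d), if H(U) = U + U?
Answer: -2262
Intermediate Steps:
H(U) = 2*U
d = 196 (d = (2*(-5) - 4)**2 = (-10 - 4)**2 = (-14)**2 = 196)
-39*(-138 + d) = -39*(-138 + 196) = -39*58 = -2262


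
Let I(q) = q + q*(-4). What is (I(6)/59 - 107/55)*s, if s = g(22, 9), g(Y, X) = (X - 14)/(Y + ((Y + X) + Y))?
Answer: 7303/48675 ≈ 0.15004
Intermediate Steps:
g(Y, X) = (-14 + X)/(X + 3*Y) (g(Y, X) = (-14 + X)/(Y + ((X + Y) + Y)) = (-14 + X)/(Y + (X + 2*Y)) = (-14 + X)/(X + 3*Y))
I(q) = -3*q (I(q) = q - 4*q = -3*q)
s = -1/15 (s = (-14 + 9)/(9 + 3*22) = -5/(9 + 66) = -5/75 = (1/75)*(-5) = -1/15 ≈ -0.066667)
(I(6)/59 - 107/55)*s = (-3*6/59 - 107/55)*(-1/15) = (-18*1/59 - 107*1/55)*(-1/15) = (-18/59 - 107/55)*(-1/15) = -7303/3245*(-1/15) = 7303/48675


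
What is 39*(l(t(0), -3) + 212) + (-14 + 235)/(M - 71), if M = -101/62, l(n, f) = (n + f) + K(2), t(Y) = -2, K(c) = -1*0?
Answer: 36339017/4503 ≈ 8070.0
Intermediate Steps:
K(c) = 0
l(n, f) = f + n (l(n, f) = (n + f) + 0 = (f + n) + 0 = f + n)
M = -101/62 (M = -101*1/62 = -101/62 ≈ -1.6290)
39*(l(t(0), -3) + 212) + (-14 + 235)/(M - 71) = 39*((-3 - 2) + 212) + (-14 + 235)/(-101/62 - 71) = 39*(-5 + 212) + 221/(-4503/62) = 39*207 + 221*(-62/4503) = 8073 - 13702/4503 = 36339017/4503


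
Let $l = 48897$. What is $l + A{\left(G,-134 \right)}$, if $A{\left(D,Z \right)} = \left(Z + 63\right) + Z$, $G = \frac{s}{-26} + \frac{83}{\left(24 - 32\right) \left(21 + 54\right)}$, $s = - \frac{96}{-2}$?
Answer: $48692$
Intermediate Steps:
$s = 48$ ($s = \left(-96\right) \left(- \frac{1}{2}\right) = 48$)
$G = - \frac{15479}{7800}$ ($G = \frac{48}{-26} + \frac{83}{\left(24 - 32\right) \left(21 + 54\right)} = 48 \left(- \frac{1}{26}\right) + \frac{83}{\left(-8\right) 75} = - \frac{24}{13} + \frac{83}{-600} = - \frac{24}{13} + 83 \left(- \frac{1}{600}\right) = - \frac{24}{13} - \frac{83}{600} = - \frac{15479}{7800} \approx -1.9845$)
$A{\left(D,Z \right)} = 63 + 2 Z$ ($A{\left(D,Z \right)} = \left(63 + Z\right) + Z = 63 + 2 Z$)
$l + A{\left(G,-134 \right)} = 48897 + \left(63 + 2 \left(-134\right)\right) = 48897 + \left(63 - 268\right) = 48897 - 205 = 48692$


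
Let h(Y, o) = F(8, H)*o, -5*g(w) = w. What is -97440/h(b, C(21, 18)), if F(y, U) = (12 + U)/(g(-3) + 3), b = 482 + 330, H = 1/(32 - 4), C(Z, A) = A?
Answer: -545664/337 ≈ -1619.2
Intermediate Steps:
g(w) = -w/5
H = 1/28 ≈ 0.035714
b = 812
F(y, U) = 10/3 + 5*U/18 (F(y, U) = (12 + U)/(-⅕*(-3) + 3) = (12 + U)/(⅗ + 3) = (12 + U)/(18/5) = (12 + U)*(5/18) = 10/3 + 5*U/18)
h(Y, o) = 1685*o/504 (h(Y, o) = (10/3 + (5/18)*(1/28))*o = (10/3 + 5/504)*o = 1685*o/504)
-97440/h(b, C(21, 18)) = -97440/((1685/504)*18) = -97440/1685/28 = -97440*28/1685 = -545664/337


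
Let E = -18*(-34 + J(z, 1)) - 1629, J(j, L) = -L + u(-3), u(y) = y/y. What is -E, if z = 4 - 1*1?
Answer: 1017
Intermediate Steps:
u(y) = 1
z = 3 (z = 4 - 1 = 3)
J(j, L) = 1 - L (J(j, L) = -L + 1 = 1 - L)
E = -1017 (E = -18*(-34 + (1 - 1*1)) - 1629 = -18*(-34 + (1 - 1)) - 1629 = -18*(-34 + 0) - 1629 = -18*(-34) - 1629 = 612 - 1629 = -1017)
-E = -1*(-1017) = 1017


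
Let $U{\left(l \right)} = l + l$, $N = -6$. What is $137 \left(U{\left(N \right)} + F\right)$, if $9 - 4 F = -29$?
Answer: $- \frac{685}{2} \approx -342.5$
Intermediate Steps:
$U{\left(l \right)} = 2 l$
$F = \frac{19}{2}$ ($F = \frac{9}{4} - - \frac{29}{4} = \frac{9}{4} + \frac{29}{4} = \frac{19}{2} \approx 9.5$)
$137 \left(U{\left(N \right)} + F\right) = 137 \left(2 \left(-6\right) + \frac{19}{2}\right) = 137 \left(-12 + \frac{19}{2}\right) = 137 \left(- \frac{5}{2}\right) = - \frac{685}{2}$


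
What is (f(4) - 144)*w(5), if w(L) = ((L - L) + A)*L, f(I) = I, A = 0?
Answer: 0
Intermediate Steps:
w(L) = 0 (w(L) = ((L - L) + 0)*L = (0 + 0)*L = 0*L = 0)
(f(4) - 144)*w(5) = (4 - 144)*0 = -140*0 = 0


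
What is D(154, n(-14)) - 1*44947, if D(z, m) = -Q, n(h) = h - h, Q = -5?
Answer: -44942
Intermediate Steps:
n(h) = 0
D(z, m) = 5 (D(z, m) = -1*(-5) = 5)
D(154, n(-14)) - 1*44947 = 5 - 1*44947 = 5 - 44947 = -44942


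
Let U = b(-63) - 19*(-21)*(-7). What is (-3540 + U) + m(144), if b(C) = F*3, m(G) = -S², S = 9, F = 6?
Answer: -6396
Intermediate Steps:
m(G) = -81 (m(G) = -1*9² = -1*81 = -81)
b(C) = 18 (b(C) = 6*3 = 18)
U = -2775 (U = 18 - 19*(-21)*(-7) = 18 - (-399)*(-7) = 18 - 1*2793 = 18 - 2793 = -2775)
(-3540 + U) + m(144) = (-3540 - 2775) - 81 = -6315 - 81 = -6396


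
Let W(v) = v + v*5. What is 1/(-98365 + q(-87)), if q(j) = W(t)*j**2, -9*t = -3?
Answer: -1/83227 ≈ -1.2015e-5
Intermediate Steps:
t = 1/3 (t = -1/9*(-3) = 1/3 ≈ 0.33333)
W(v) = 6*v (W(v) = v + 5*v = 6*v)
q(j) = 2*j**2 (q(j) = (6*(1/3))*j**2 = 2*j**2)
1/(-98365 + q(-87)) = 1/(-98365 + 2*(-87)**2) = 1/(-98365 + 2*7569) = 1/(-98365 + 15138) = 1/(-83227) = -1/83227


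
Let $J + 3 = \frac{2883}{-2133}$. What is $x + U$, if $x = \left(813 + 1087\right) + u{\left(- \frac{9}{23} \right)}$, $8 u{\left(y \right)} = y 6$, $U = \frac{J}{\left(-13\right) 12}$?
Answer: $\frac{372796283}{196236} \approx 1899.7$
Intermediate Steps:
$J = - \frac{3094}{711}$ ($J = -3 + \frac{2883}{-2133} = -3 + 2883 \left(- \frac{1}{2133}\right) = -3 - \frac{961}{711} = - \frac{3094}{711} \approx -4.3516$)
$U = \frac{119}{4266}$ ($U = - \frac{3094}{711 \left(\left(-13\right) 12\right)} = - \frac{3094}{711 \left(-156\right)} = \left(- \frac{3094}{711}\right) \left(- \frac{1}{156}\right) = \frac{119}{4266} \approx 0.027895$)
$u{\left(y \right)} = \frac{3 y}{4}$ ($u{\left(y \right)} = \frac{y 6}{8} = \frac{6 y}{8} = \frac{3 y}{4}$)
$x = \frac{174773}{92}$ ($x = \left(813 + 1087\right) + \frac{3 \left(- \frac{9}{23}\right)}{4} = 1900 + \frac{3 \left(\left(-9\right) \frac{1}{23}\right)}{4} = 1900 + \frac{3}{4} \left(- \frac{9}{23}\right) = 1900 - \frac{27}{92} = \frac{174773}{92} \approx 1899.7$)
$x + U = \frac{174773}{92} + \frac{119}{4266} = \frac{372796283}{196236}$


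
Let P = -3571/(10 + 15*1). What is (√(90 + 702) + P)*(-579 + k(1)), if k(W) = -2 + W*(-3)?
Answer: 2085464/25 - 3504*√22 ≈ 66983.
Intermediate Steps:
k(W) = -2 - 3*W
P = -3571/25 (P = -3571/(10 + 15) = -3571/25 ≈ -142.84)
(√(90 + 702) + P)*(-579 + k(1)) = (√(90 + 702) - 3571/25)*(-579 + (-2 - 3*1)) = (√792 - 3571/25)*(-579 + (-2 - 3)) = (6*√22 - 3571/25)*(-579 - 5) = (-3571/25 + 6*√22)*(-584) = 2085464/25 - 3504*√22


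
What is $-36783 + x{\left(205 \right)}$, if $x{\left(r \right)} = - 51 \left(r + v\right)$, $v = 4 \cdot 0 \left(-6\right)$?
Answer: $-47238$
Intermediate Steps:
$v = 0$ ($v = 0 \left(-6\right) = 0$)
$x{\left(r \right)} = - 51 r$ ($x{\left(r \right)} = - 51 \left(r + 0\right) = - 51 r$)
$-36783 + x{\left(205 \right)} = -36783 - 10455 = -47238$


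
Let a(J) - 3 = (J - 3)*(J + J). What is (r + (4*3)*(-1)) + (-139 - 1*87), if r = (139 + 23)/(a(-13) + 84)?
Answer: -119552/503 ≈ -237.68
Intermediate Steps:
a(J) = 3 + 2*J*(-3 + J) (a(J) = 3 + (J - 3)*(J + J) = 3 + (-3 + J)*(2*J) = 3 + 2*J*(-3 + J))
r = 162/503 (r = (139 + 23)/((3 - 6*(-13) + 2*(-13)²) + 84) = 162/((3 + 78 + 2*169) + 84) = 162/((3 + 78 + 338) + 84) = 162/(419 + 84) = 162/503 ≈ 0.32207)
(r + (4*3)*(-1)) + (-139 - 1*87) = (162/503 + (4*3)*(-1)) + (-139 - 1*87) = (162/503 + 12*(-1)) + (-139 - 87) = (162/503 - 12) - 226 = -5874/503 - 226 = -119552/503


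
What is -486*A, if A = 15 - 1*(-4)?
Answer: -9234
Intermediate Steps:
A = 19 (A = 15 + 4 = 19)
-486*A = -486*19 = -9234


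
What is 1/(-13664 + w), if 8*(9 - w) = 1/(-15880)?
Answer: -127040/1734731199 ≈ -7.3233e-5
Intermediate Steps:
w = 1143361/127040 (w = 9 - ⅛/(-15880) = 9 - ⅛*(-1/15880) = 9 + 1/127040 = 1143361/127040 ≈ 9.0000)
1/(-13664 + w) = 1/(-13664 + 1143361/127040) = 1/(-1734731199/127040) = -127040/1734731199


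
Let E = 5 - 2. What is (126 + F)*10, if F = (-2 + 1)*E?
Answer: 1230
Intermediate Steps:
E = 3
F = -3 (F = (-2 + 1)*3 = -1*3 = -3)
(126 + F)*10 = (126 - 3)*10 = 123*10 = 1230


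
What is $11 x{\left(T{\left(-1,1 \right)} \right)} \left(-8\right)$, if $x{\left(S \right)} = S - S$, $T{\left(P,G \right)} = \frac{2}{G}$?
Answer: $0$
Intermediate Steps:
$x{\left(S \right)} = 0$
$11 x{\left(T{\left(-1,1 \right)} \right)} \left(-8\right) = 11 \cdot 0 \left(-8\right) = 0 \left(-8\right) = 0$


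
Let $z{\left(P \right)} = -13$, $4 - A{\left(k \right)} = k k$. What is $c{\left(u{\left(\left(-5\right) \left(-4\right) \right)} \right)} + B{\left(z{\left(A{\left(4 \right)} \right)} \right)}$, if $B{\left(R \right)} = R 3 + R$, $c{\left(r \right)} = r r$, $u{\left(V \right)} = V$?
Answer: $348$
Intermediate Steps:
$A{\left(k \right)} = 4 - k^{2}$ ($A{\left(k \right)} = 4 - k k = 4 - k^{2}$)
$c{\left(r \right)} = r^{2}$
$B{\left(R \right)} = 4 R$ ($B{\left(R \right)} = 3 R + R = 4 R$)
$c{\left(u{\left(\left(-5\right) \left(-4\right) \right)} \right)} + B{\left(z{\left(A{\left(4 \right)} \right)} \right)} = \left(\left(-5\right) \left(-4\right)\right)^{2} + 4 \left(-13\right) = 20^{2} - 52 = 400 - 52 = 348$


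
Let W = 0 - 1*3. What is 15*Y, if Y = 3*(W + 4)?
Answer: 45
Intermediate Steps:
W = -3 (W = 0 - 3 = -3)
Y = 3 (Y = 3*(-3 + 4) = 3*1 = 3)
15*Y = 15*3 = 45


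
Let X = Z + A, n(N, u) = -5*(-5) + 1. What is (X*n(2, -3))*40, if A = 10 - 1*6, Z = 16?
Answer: 20800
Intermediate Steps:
n(N, u) = 26 (n(N, u) = 25 + 1 = 26)
A = 4 (A = 10 - 6 = 4)
X = 20 (X = 16 + 4 = 20)
(X*n(2, -3))*40 = (20*26)*40 = 520*40 = 20800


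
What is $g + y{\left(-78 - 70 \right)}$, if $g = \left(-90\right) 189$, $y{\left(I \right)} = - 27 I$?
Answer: $-13014$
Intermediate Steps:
$g = -17010$
$g + y{\left(-78 - 70 \right)} = -17010 - 27 \left(-78 - 70\right) = -17010 - -3996 = -17010 + 3996 = -13014$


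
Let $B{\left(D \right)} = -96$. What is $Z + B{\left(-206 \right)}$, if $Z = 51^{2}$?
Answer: $2505$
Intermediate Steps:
$Z = 2601$
$Z + B{\left(-206 \right)} = 2601 - 96 = 2505$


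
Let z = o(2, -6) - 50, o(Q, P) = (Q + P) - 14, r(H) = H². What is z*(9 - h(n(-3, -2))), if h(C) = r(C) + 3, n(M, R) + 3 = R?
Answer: 1292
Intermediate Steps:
n(M, R) = -3 + R
o(Q, P) = -14 + P + Q (o(Q, P) = (P + Q) - 14 = -14 + P + Q)
h(C) = 3 + C² (h(C) = C² + 3 = 3 + C²)
z = -68 (z = (-14 - 6 + 2) - 50 = -18 - 50 = -68)
z*(9 - h(n(-3, -2))) = -68*(9 - (3 + (-3 - 2)²)) = -68*(9 - (3 + (-5)²)) = -68*(9 - (3 + 25)) = -68*(9 - 1*28) = -68*(9 - 28) = -68*(-19) = 1292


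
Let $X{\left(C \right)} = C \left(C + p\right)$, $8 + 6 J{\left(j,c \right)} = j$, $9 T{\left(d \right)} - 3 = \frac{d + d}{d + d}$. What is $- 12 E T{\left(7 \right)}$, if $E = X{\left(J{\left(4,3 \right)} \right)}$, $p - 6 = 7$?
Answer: $\frac{1184}{27} \approx 43.852$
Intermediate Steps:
$p = 13$ ($p = 6 + 7 = 13$)
$T{\left(d \right)} = \frac{4}{9}$ ($T{\left(d \right)} = \frac{1}{3} + \frac{\left(d + d\right) \frac{1}{d + d}}{9} = \frac{1}{3} + \frac{2 d \frac{1}{2 d}}{9} = \frac{1}{3} + \frac{1}{9} \cdot 1 = \frac{1}{3} + \frac{1}{9} = \frac{4}{9}$)
$J{\left(j,c \right)} = - \frac{4}{3} + \frac{j}{6}$
$X{\left(C \right)} = C \left(13 + C\right)$ ($X{\left(C \right)} = C \left(C + 13\right) = C \left(13 + C\right)$)
$E = - \frac{74}{9}$ ($E = \left(- \frac{4}{3} + \frac{1}{6} \cdot 4\right) \left(13 + \left(- \frac{4}{3} + \frac{1}{6} \cdot 4\right)\right) = \left(- \frac{4}{3} + \frac{2}{3}\right) \left(13 + \left(- \frac{4}{3} + \frac{2}{3}\right)\right) = - \frac{2 \left(13 - \frac{2}{3}\right)}{3} = \left(- \frac{2}{3}\right) \frac{37}{3} = - \frac{74}{9} \approx -8.2222$)
$- 12 E T{\left(7 \right)} = \left(-12\right) \left(- \frac{74}{9}\right) \frac{4}{9} = \frac{296}{3} \cdot \frac{4}{9} = \frac{1184}{27}$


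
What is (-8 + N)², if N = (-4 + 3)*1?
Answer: 81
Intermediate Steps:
N = -1 (N = -1*1 = -1)
(-8 + N)² = (-8 - 1)² = (-9)² = 81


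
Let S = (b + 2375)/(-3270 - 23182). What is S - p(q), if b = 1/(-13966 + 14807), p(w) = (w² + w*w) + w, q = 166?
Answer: -307430920518/5561533 ≈ -55278.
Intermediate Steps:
p(w) = w + 2*w² (p(w) = (w² + w²) + w = 2*w² + w = w + 2*w²)
b = 1/841 ≈ 0.0011891
S = -499344/5561533 (S = (1/841 + 2375)/(-3270 - 23182) = (1997376/841)/(-26452) = (1997376/841)*(-1/26452) = -499344/5561533 ≈ -0.089785)
S - p(q) = -499344/5561533 - 166*(1 + 2*166) = -499344/5561533 - 166*(1 + 332) = -499344/5561533 - 166*333 = -499344/5561533 - 1*55278 = -499344/5561533 - 55278 = -307430920518/5561533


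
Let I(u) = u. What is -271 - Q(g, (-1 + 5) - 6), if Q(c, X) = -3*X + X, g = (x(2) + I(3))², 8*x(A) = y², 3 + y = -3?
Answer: -275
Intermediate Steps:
y = -6 (y = -3 - 3 = -6)
x(A) = 9/2 (x(A) = (⅛)*(-6)² = (⅛)*36 = 9/2)
g = 225/4 (g = (9/2 + 3)² = (15/2)² = 225/4 ≈ 56.250)
Q(c, X) = -2*X
-271 - Q(g, (-1 + 5) - 6) = -271 - (-2)*((-1 + 5) - 6) = -271 - (-2)*(4 - 6) = -271 - (-2)*(-2) = -271 - 1*4 = -271 - 4 = -275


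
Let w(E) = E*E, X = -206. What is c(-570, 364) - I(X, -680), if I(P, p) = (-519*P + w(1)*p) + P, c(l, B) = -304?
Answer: -106332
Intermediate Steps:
w(E) = E²
I(P, p) = p - 518*P (I(P, p) = (-519*P + 1²*p) + P = (-519*P + 1*p) + P = (-519*P + p) + P = (p - 519*P) + P = p - 518*P)
c(-570, 364) - I(X, -680) = -304 - (-680 - 518*(-206)) = -304 - (-680 + 106708) = -304 - 1*106028 = -304 - 106028 = -106332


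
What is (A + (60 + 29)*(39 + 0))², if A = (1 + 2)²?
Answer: 12110400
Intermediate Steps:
A = 9 (A = 3² = 9)
(A + (60 + 29)*(39 + 0))² = (9 + (60 + 29)*(39 + 0))² = (9 + 89*39)² = (9 + 3471)² = 3480² = 12110400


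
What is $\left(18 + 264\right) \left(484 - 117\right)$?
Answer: $103494$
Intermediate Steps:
$\left(18 + 264\right) \left(484 - 117\right) = 282 \cdot 367 = 103494$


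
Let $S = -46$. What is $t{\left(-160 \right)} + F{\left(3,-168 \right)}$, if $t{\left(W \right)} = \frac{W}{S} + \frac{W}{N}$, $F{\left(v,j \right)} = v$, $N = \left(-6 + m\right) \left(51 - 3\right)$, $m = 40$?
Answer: $\frac{7484}{1173} \approx 6.3802$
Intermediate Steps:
$N = 1632$ ($N = \left(-6 + 40\right) \left(51 - 3\right) = 34 \cdot 48 = 1632$)
$t{\left(W \right)} = - \frac{793 W}{37536}$ ($t{\left(W \right)} = \frac{W}{-46} + \frac{W}{1632} = W \left(- \frac{1}{46}\right) + W \frac{1}{1632} = - \frac{W}{46} + \frac{W}{1632} = - \frac{793 W}{37536}$)
$t{\left(-160 \right)} + F{\left(3,-168 \right)} = \left(- \frac{793}{37536}\right) \left(-160\right) + 3 = \frac{3965}{1173} + 3 = \frac{7484}{1173}$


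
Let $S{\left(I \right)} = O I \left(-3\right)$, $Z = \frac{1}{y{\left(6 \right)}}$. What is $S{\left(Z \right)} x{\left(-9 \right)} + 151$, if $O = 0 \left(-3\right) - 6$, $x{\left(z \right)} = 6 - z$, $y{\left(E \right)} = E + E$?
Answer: $\frac{347}{2} \approx 173.5$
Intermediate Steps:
$y{\left(E \right)} = 2 E$
$Z = \frac{1}{12}$ ($Z = \frac{1}{2 \cdot 6} = \frac{1}{12} \approx 0.083333$)
$O = -6$ ($O = 0 - 6 = -6$)
$S{\left(I \right)} = 18 I$ ($S{\left(I \right)} = - 6 I \left(-3\right) = 18 I$)
$S{\left(Z \right)} x{\left(-9 \right)} + 151 = 18 \cdot \frac{1}{12} \left(6 - -9\right) + 151 = \frac{3 \left(6 + 9\right)}{2} + 151 = \frac{3}{2} \cdot 15 + 151 = \frac{45}{2} + 151 = \frac{347}{2}$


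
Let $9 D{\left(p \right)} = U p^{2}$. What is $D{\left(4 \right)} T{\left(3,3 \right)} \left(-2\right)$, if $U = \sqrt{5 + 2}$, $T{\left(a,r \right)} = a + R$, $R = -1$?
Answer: $- \frac{64 \sqrt{7}}{9} \approx -18.814$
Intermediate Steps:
$T{\left(a,r \right)} = -1 + a$ ($T{\left(a,r \right)} = a - 1 = -1 + a$)
$U = \sqrt{7} \approx 2.6458$
$D{\left(p \right)} = \frac{\sqrt{7} p^{2}}{9}$
$D{\left(4 \right)} T{\left(3,3 \right)} \left(-2\right) = \frac{\sqrt{7} \cdot 4^{2}}{9} \left(-1 + 3\right) \left(-2\right) = \frac{1}{9} \sqrt{7} \cdot 16 \cdot 2 \left(-2\right) = \frac{16 \sqrt{7}}{9} \cdot 2 \left(-2\right) = \frac{32 \sqrt{7}}{9} \left(-2\right) = - \frac{64 \sqrt{7}}{9}$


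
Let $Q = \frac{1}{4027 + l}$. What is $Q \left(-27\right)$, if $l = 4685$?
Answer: $- \frac{3}{968} \approx -0.0030992$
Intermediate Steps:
$Q = \frac{1}{8712}$ ($Q = \frac{1}{4027 + 4685} = \frac{1}{8712} \approx 0.00011478$)
$Q \left(-27\right) = \frac{1}{8712} \left(-27\right) = - \frac{3}{968}$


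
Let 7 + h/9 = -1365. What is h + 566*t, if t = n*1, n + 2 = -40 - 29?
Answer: -52534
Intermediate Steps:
h = -12348 (h = -63 + 9*(-1365) = -63 - 12285 = -12348)
n = -71 (n = -2 + (-40 - 29) = -2 - 69 = -71)
t = -71 (t = -71*1 = -71)
h + 566*t = -12348 + 566*(-71) = -12348 - 40186 = -52534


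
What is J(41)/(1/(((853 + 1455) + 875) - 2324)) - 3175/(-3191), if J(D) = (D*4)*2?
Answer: 899073807/3191 ≈ 2.8175e+5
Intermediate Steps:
J(D) = 8*D (J(D) = (4*D)*2 = 8*D)
J(41)/(1/(((853 + 1455) + 875) - 2324)) - 3175/(-3191) = (8*41)/(1/(((853 + 1455) + 875) - 2324)) - 3175/(-3191) = 328/(1/((2308 + 875) - 2324)) - 3175*(-1/3191) = 328/(1/(3183 - 2324)) + 3175/3191 = 328/(1/859) + 3175/3191 = 328*859 + 3175/3191 = 281752 + 3175/3191 = 899073807/3191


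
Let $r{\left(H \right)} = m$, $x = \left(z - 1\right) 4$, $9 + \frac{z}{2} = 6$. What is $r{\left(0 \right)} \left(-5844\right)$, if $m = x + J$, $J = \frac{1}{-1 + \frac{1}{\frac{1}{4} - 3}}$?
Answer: $\frac{839588}{5} \approx 1.6792 \cdot 10^{5}$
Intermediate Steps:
$z = -6$ ($z = -18 + 2 \cdot 6 = -18 + 12 = -6$)
$x = -28$ ($x = \left(-6 - 1\right) 4 = \left(-7\right) 4 = -28$)
$J = - \frac{11}{15}$ ($J = \frac{1}{-1 + \frac{1}{\frac{1}{4} - 3}} = \frac{1}{-1 + \frac{1}{- \frac{11}{4}}} = \frac{1}{-1 - \frac{4}{11}} = \frac{1}{- \frac{15}{11}} = - \frac{11}{15} \approx -0.73333$)
$m = - \frac{431}{15}$ ($m = -28 - \frac{11}{15} = - \frac{431}{15} \approx -28.733$)
$r{\left(H \right)} = - \frac{431}{15}$
$r{\left(0 \right)} \left(-5844\right) = \left(- \frac{431}{15}\right) \left(-5844\right) = \frac{839588}{5}$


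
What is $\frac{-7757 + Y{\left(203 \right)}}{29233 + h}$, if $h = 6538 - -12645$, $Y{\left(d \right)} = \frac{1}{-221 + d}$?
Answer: $- \frac{139627}{871488} \approx -0.16022$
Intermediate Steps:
$h = 19183$ ($h = 6538 + 12645 = 19183$)
$\frac{-7757 + Y{\left(203 \right)}}{29233 + h} = \frac{-7757 + \frac{1}{-221 + 203}}{29233 + 19183} = \frac{-7757 + \frac{1}{-18}}{48416} = \left(-7757 - \frac{1}{18}\right) \frac{1}{48416} = \left(- \frac{139627}{18}\right) \frac{1}{48416} = - \frac{139627}{871488}$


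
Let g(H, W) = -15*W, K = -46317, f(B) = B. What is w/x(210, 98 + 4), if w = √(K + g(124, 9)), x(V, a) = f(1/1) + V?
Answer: 14*I*√237/211 ≈ 1.0215*I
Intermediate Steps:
x(V, a) = 1 + V (x(V, a) = 1/1 + V = 1 + V)
w = 14*I*√237 (w = √(-46317 - 15*9) = √(-46317 - 135) = √(-46452) = 14*I*√237 ≈ 215.53*I)
w/x(210, 98 + 4) = (14*I*√237)/(1 + 210) = (14*I*√237)/211 = (14*I*√237)*(1/211) = 14*I*√237/211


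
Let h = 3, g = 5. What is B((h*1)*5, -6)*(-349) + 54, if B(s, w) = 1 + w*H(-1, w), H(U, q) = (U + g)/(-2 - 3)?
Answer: -9851/5 ≈ -1970.2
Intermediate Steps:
H(U, q) = -1 - U/5 (H(U, q) = (U + 5)/(-2 - 3) = (5 + U)/(-5) = (5 + U)*(-⅕) = -1 - U/5)
B(s, w) = 1 - 4*w/5 (B(s, w) = 1 + w*(-1 - ⅕*(-1)) = 1 + w*(-1 + ⅕) = 1 + w*(-⅘) = 1 - 4*w/5)
B((h*1)*5, -6)*(-349) + 54 = (1 - ⅘*(-6))*(-349) + 54 = (1 + 24/5)*(-349) + 54 = (29/5)*(-349) + 54 = -10121/5 + 54 = -9851/5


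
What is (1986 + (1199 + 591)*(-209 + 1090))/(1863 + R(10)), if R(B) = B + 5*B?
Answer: 1578976/1923 ≈ 821.10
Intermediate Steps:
R(B) = 6*B
(1986 + (1199 + 591)*(-209 + 1090))/(1863 + R(10)) = (1986 + (1199 + 591)*(-209 + 1090))/(1863 + 6*10) = (1986 + 1790*881)/(1863 + 60) = (1986 + 1576990)/1923 = 1578976*(1/1923) = 1578976/1923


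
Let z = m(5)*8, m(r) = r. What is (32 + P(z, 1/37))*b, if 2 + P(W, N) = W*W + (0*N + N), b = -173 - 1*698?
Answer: -52530881/37 ≈ -1.4198e+6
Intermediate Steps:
b = -871 (b = -173 - 698 = -871)
z = 40 (z = 5*8 = 40)
P(W, N) = -2 + N + W² (P(W, N) = -2 + (W*W + (0*N + N)) = -2 + (W² + (0 + N)) = -2 + (W² + N) = -2 + (N + W²) = -2 + N + W²)
(32 + P(z, 1/37))*b = (32 + (-2 + 1/37 + 40²))*(-871) = (32 + (-2 + 1/37 + 1600))*(-871) = (32 + 59127/37)*(-871) = (60311/37)*(-871) = -52530881/37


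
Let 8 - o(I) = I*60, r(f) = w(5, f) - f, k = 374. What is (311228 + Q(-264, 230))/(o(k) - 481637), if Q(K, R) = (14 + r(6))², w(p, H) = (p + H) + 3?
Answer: -103904/168023 ≈ -0.61839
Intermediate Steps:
w(p, H) = 3 + H + p (w(p, H) = (H + p) + 3 = 3 + H + p)
r(f) = 8 (r(f) = (3 + f + 5) - f = (8 + f) - f = 8)
o(I) = 8 - 60*I (o(I) = 8 - I*60 = 8 - 60*I)
Q(K, R) = 484 (Q(K, R) = (14 + 8)² = 22² = 484)
(311228 + Q(-264, 230))/(o(k) - 481637) = (311228 + 484)/((8 - 60*374) - 481637) = 311712/((8 - 22440) - 481637) = 311712/(-22432 - 481637) = 311712/(-504069) = 311712*(-1/504069) = -103904/168023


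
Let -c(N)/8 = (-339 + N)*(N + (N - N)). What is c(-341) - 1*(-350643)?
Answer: -1504397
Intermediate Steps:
c(N) = -8*N*(-339 + N) (c(N) = -8*(-339 + N)*(N + (N - N)) = -8*(-339 + N)*(N + 0) = -8*(-339 + N)*N = -8*N*(-339 + N))
c(-341) - 1*(-350643) = 8*(-341)*(339 - 1*(-341)) - 1*(-350643) = 8*(-341)*(339 + 341) + 350643 = 8*(-341)*680 + 350643 = -1855040 + 350643 = -1504397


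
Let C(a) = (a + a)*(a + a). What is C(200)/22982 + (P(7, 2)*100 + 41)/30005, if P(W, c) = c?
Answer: 2403169331/344787455 ≈ 6.9700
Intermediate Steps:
C(a) = 4*a² (C(a) = (2*a)*(2*a) = 4*a²)
C(200)/22982 + (P(7, 2)*100 + 41)/30005 = (4*200²)/22982 + (2*100 + 41)/30005 = (4*40000)*(1/22982) + (200 + 41)*(1/30005) = 160000*(1/22982) + 241*(1/30005) = 80000/11491 + 241/30005 = 2403169331/344787455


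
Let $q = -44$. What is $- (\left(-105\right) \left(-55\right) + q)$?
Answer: $-5731$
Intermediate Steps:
$- (\left(-105\right) \left(-55\right) + q) = - (\left(-105\right) \left(-55\right) - 44) = - (5775 - 44) = \left(-1\right) 5731 = -5731$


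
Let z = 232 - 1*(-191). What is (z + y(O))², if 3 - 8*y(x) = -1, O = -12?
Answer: 717409/4 ≈ 1.7935e+5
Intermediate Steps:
y(x) = ½ (y(x) = 3/8 - ⅛*(-1) = 3/8 + ⅛ = ½)
z = 423 (z = 232 + 191 = 423)
(z + y(O))² = (423 + ½)² = (847/2)² = 717409/4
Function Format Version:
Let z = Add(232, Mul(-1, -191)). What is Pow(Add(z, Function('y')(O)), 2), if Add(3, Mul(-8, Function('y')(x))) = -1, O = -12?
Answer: Rational(717409, 4) ≈ 1.7935e+5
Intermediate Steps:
Function('y')(x) = Rational(1, 2) (Function('y')(x) = Add(Rational(3, 8), Mul(Rational(-1, 8), -1)) = Add(Rational(3, 8), Rational(1, 8)) = Rational(1, 2))
z = 423 (z = Add(232, 191) = 423)
Pow(Add(z, Function('y')(O)), 2) = Pow(Add(423, Rational(1, 2)), 2) = Pow(Rational(847, 2), 2) = Rational(717409, 4)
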